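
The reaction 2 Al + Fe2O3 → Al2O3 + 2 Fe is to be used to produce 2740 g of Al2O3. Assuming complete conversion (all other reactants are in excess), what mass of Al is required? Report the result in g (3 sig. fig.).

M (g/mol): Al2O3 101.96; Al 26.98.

n(Al2O3) = 2740 / 101.96 = 26.87 mol
n(Al) = (2/1) × 26.87 = 53.74 mol
mass = 53.74 × 26.98 = 1450 g

1450 g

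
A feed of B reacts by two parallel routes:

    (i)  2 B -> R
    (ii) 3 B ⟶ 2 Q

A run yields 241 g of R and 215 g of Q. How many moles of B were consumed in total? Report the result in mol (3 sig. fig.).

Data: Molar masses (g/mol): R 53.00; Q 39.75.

17.2 mol

n(R) = 241 / 53.00 = 4.547 mol
n(Q) = 215 / 39.75 = 5.409 mol
n(B) via (i) = (2/1)×4.547 = 9.094 mol
n(B) via (ii) = (3/2)×5.409 = 8.114 mol
total n(B) = 9.094 + 8.114 = 17.21 mol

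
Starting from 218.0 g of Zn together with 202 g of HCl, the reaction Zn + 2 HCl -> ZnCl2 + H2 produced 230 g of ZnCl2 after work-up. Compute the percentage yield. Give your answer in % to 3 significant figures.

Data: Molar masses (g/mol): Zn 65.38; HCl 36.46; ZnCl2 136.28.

60.9 %

n(Zn) = 218.0 / 65.38 = 3.334 mol
n(HCl) = 202.0 / 36.46 = 5.540 mol
n/ν for Zn = 3.334/1 = 3.334
n/ν for HCl = 5.540/2 = 2.770
Smallest n/ν is HCl → limiting reagent.
theoretical n(ZnCl2) = (1/2) × 5.540 = 2.770 mol → 377.5 g
% yield = 230 / 377.5 × 100 = 60.93 %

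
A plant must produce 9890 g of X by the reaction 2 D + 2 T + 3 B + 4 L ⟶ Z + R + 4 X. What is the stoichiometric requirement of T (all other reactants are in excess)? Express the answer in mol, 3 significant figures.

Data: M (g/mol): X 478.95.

n(X) = 9890 / 478.95 = 20.65 mol
n(T) = (2/4) × 20.65 = 10.33 mol

10.3 mol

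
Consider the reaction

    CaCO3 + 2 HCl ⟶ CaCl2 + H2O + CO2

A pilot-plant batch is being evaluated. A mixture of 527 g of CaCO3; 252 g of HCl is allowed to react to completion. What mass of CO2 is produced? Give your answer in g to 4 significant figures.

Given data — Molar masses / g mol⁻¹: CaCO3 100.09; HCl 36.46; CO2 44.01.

n(CaCO3) = 527.0 / 100.09 = 5.265 mol
n(HCl) = 252.0 / 36.46 = 6.912 mol
n/ν for CaCO3 = 5.265/1 = 5.265
n/ν for HCl = 6.912/2 = 3.456
Smallest n/ν is HCl → limiting reagent.
n(CO2) = (1/2) × 6.912 = 3.456 mol
mass = 3.456 × 44.01 = 152.1 g

152.1 g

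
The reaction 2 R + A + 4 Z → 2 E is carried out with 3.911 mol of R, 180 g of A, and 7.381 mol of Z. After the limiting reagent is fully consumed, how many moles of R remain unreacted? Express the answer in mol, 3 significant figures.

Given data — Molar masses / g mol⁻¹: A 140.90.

n(R) = 3.911 mol
n(A) = 180.0 / 140.90 = 1.278 mol
n(Z) = 7.381 mol
n/ν → R: 1.956, A: 1.278, Z: 1.845; A is limiting.
R consumed = (2/1) × 1.278 = 2.556 mol
R remaining = 3.911 − 2.556 = 1.355 mol

1.36 mol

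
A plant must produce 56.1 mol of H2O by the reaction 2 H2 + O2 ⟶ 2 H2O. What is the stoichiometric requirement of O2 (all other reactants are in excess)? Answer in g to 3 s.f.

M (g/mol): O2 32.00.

898 g

n(H2O) = 56.10 mol
n(O2) = (1/2) × 56.10 = 28.05 mol
mass = 28.05 × 32.00 = 897.6 g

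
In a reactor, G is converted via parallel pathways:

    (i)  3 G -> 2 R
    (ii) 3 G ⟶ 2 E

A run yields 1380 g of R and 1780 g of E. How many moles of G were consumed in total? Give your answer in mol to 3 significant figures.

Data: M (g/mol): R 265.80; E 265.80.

17.8 mol

n(R) = 1380 / 265.80 = 5.192 mol
n(E) = 1780 / 265.80 = 6.697 mol
n(G) via (i) = (3/2)×5.192 = 7.788 mol
n(G) via (ii) = (3/2)×6.697 = 10.05 mol
total n(G) = 7.788 + 10.05 = 17.84 mol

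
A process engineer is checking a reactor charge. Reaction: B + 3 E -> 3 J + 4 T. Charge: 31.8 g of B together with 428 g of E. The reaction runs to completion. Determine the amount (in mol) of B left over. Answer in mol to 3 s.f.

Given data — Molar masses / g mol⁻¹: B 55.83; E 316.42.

n(B) = 31.80 / 55.83 = 0.5696 mol
n(E) = 428.0 / 316.42 = 1.353 mol
n/ν → B: 0.5696, E: 0.4510; E is limiting.
B consumed = (1/3) × 1.353 = 0.4510 mol
B remaining = 0.5696 − 0.4510 = 0.1186 mol

0.119 mol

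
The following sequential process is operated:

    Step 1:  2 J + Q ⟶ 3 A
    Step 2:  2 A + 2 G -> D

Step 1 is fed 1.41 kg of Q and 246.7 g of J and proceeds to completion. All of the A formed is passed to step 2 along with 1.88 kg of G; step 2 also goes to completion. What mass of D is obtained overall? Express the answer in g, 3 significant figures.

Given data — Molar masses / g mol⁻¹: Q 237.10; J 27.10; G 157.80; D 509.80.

Step 1:
n(Q) = 1.410×1000 / 237.10 = 5.947 mol
n(J) = 246.7 / 27.10 = 9.103 mol
n/ν for Q = 5.947/1 = 5.947
n/ν for J = 9.103/2 = 4.552
Smallest n/ν is J → limiting reagent.
n(A) produced = (3/2) × 9.103 = 13.65 mol
Step 2:
n(A) available = 13.65 mol
n(G) = 1.880×1000 / 157.80 = 11.91 mol
n/ν for A = 13.65/2 = 6.825
n/ν for G = 11.91/2 = 5.955
Smallest n/ν is G → limiting reagent.
n(D) = (1/2) × 11.91 = 5.955 mol
mass = 5.955 × 509.80 = 3036 g

3040 g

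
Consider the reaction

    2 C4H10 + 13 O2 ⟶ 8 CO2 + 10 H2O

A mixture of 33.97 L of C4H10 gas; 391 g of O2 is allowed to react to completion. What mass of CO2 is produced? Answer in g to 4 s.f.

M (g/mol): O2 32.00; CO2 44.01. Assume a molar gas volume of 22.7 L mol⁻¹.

n(C4H10) = 33.97 / 22.7 = 1.496 mol
n(O2) = 391.0 / 32.00 = 12.22 mol
n/ν for C4H10 = 1.496/2 = 0.7480
n/ν for O2 = 12.22/13 = 0.9400
Smallest n/ν is C4H10 → limiting reagent.
n(CO2) = (8/2) × 1.496 = 5.984 mol
mass = 5.984 × 44.01 = 263.4 g

263.4 g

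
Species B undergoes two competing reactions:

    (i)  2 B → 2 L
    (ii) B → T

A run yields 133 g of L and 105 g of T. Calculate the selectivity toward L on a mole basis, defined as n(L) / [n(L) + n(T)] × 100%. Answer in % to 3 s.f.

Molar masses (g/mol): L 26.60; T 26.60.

n(L) = 133 / 26.60 = 5.000 mol
n(T) = 105 / 26.60 = 3.947 mol
selectivity = 5.000/(5.000+3.947) × 100 = 55.88 %

55.9 %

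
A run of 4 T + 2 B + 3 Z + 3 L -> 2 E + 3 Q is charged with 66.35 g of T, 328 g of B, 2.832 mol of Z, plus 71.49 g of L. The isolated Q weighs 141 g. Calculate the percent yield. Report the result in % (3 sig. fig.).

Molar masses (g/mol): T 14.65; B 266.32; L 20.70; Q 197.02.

n(T) = 66.35 / 14.65 = 4.529 mol
n(B) = 328.0 / 266.32 = 1.232 mol
n(Z) = 2.832 mol
n(L) = 71.49 / 20.70 = 3.454 mol
n/ν for T = 4.529/4 = 1.132
n/ν for B = 1.232/2 = 0.6160
n/ν for Z = 2.832/3 = 0.9440
n/ν for L = 3.454/3 = 1.151
Smallest n/ν is B → limiting reagent.
theoretical n(Q) = (3/2) × 1.232 = 1.848 mol → 364.1 g
% yield = 141 / 364.1 × 100 = 38.73 %

38.7 %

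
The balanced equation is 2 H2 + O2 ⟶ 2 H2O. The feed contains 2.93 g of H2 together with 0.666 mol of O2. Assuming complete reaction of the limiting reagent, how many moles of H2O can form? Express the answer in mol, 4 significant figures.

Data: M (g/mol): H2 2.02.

n(H2) = 2.930 / 2.02 = 1.450 mol
n(O2) = 0.6660 mol
n/ν for H2 = 1.450/2 = 0.7250
n/ν for O2 = 0.6660/1 = 0.6660
Smallest n/ν is O2 → limiting reagent.
n(H2O) = (2/1) × 0.6660 = 1.332 mol

1.332 mol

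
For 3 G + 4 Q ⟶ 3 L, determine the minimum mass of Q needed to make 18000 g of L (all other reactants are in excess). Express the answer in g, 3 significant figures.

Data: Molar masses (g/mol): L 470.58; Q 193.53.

n(L) = 18000 / 470.58 = 38.25 mol
n(Q) = (4/3) × 38.25 = 51.00 mol
mass = 51.00 × 193.53 = 9870 g

9870 g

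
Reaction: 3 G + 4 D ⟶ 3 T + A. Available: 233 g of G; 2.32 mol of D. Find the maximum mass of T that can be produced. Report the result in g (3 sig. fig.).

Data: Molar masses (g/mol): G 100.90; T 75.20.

131 g

n(G) = 233.0 / 100.90 = 2.309 mol
n(D) = 2.320 mol
n/ν for G = 2.309/3 = 0.7697
n/ν for D = 2.320/4 = 0.5800
Smallest n/ν is D → limiting reagent.
n(T) = (3/4) × 2.320 = 1.740 mol
mass = 1.740 × 75.20 = 130.8 g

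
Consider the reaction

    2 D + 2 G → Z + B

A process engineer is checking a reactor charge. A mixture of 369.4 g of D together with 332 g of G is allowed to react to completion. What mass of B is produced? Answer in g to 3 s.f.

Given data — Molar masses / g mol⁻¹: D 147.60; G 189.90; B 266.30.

233 g

n(D) = 369.4 / 147.60 = 2.503 mol
n(G) = 332.0 / 189.90 = 1.748 mol
n/ν for D = 2.503/2 = 1.252
n/ν for G = 1.748/2 = 0.8740
Smallest n/ν is G → limiting reagent.
n(B) = (1/2) × 1.748 = 0.8740 mol
mass = 0.8740 × 266.30 = 232.7 g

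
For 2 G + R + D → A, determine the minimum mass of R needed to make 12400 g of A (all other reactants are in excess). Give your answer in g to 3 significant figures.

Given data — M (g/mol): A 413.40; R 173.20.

n(A) = 12400 / 413.40 = 30.00 mol
n(R) = (1/1) × 30.00 = 30.00 mol
mass = 30.00 × 173.20 = 5196 g

5200 g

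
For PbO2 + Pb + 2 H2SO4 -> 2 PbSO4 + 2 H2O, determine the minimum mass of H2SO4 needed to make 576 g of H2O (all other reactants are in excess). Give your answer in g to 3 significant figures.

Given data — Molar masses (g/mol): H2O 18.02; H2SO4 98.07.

3130 g

n(H2O) = 576 / 18.02 = 31.96 mol
n(H2SO4) = (2/2) × 31.96 = 31.96 mol
mass = 31.96 × 98.07 = 3134 g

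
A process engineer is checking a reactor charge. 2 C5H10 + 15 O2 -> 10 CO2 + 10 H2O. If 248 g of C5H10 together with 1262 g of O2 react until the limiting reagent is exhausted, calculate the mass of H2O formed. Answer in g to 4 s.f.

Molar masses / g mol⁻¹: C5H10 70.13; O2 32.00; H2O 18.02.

n(C5H10) = 248.0 / 70.13 = 3.536 mol
n(O2) = 1262 / 32.00 = 39.44 mol
n/ν for C5H10 = 3.536/2 = 1.768
n/ν for O2 = 39.44/15 = 2.629
Smallest n/ν is C5H10 → limiting reagent.
n(H2O) = (10/2) × 3.536 = 17.68 mol
mass = 17.68 × 18.02 = 318.6 g

318.6 g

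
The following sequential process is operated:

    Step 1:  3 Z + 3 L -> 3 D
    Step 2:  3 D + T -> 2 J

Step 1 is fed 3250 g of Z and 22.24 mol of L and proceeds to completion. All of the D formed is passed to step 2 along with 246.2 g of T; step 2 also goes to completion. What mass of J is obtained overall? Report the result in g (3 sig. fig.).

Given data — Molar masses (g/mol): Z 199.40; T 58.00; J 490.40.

Step 1:
n(Z) = 3250 / 199.40 = 16.30 mol
n(L) = 22.24 mol
n/ν for Z = 16.30/3 = 5.433
n/ν for L = 22.24/3 = 7.413
Smallest n/ν is Z → limiting reagent.
n(D) produced = (3/3) × 16.30 = 16.30 mol
Step 2:
n(D) available = 16.30 mol
n(T) = 246.2 / 58.00 = 4.245 mol
n/ν for D = 16.30/3 = 5.433
n/ν for T = 4.245/1 = 4.245
Smallest n/ν is T → limiting reagent.
n(J) = (2/1) × 4.245 = 8.490 mol
mass = 8.490 × 490.40 = 4163 g

4160 g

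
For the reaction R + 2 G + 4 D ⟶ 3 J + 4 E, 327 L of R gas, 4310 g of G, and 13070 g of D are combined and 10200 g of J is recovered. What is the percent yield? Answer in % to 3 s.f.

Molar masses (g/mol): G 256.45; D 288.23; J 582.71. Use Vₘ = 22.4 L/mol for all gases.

n(R) = 327.0 / 22.4 = 14.60 mol
n(G) = 4310 / 256.45 = 16.81 mol
n(D) = 13070 / 288.23 = 45.35 mol
n/ν for R = 14.60/1 = 14.60
n/ν for G = 16.81/2 = 8.405
n/ν for D = 45.35/4 = 11.34
Smallest n/ν is G → limiting reagent.
theoretical n(J) = (3/2) × 16.81 = 25.22 mol → 14700 g
% yield = 10200 / 14700 × 100 = 69.39 %

69.4 %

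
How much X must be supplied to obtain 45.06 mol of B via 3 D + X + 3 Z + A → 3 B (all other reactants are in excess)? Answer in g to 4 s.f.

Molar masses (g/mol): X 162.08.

n(B) = 45.06 mol
n(X) = (1/3) × 45.06 = 15.02 mol
mass = 15.02 × 162.08 = 2434 g

2434 g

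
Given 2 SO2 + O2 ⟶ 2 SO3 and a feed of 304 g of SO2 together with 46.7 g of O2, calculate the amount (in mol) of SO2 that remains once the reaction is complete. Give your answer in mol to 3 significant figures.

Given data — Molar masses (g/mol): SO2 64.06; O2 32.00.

1.83 mol

n(SO2) = 304.0 / 64.06 = 4.746 mol
n(O2) = 46.70 / 32.00 = 1.459 mol
n/ν for SO2 = 4.746/2 = 2.373
n/ν for O2 = 1.459/1 = 1.459
Smallest n/ν is O2 → limiting reagent.
SO2 consumed = (2/1) × 1.459 = 2.918 mol
SO2 remaining = 4.746 − 2.918 = 1.828 mol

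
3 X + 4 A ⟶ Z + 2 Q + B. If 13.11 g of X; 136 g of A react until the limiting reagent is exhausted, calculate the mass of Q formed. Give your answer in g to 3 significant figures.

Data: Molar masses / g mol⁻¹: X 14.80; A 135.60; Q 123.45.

61.9 g

n(X) = 13.11 / 14.80 = 0.8858 mol
n(A) = 136.0 / 135.60 = 1.003 mol
n/ν → X: 0.2953, A: 0.2508; A is limiting.
n(Q) = (2/4) × 1.003 = 0.5015 mol
mass = 0.5015 × 123.45 = 61.91 g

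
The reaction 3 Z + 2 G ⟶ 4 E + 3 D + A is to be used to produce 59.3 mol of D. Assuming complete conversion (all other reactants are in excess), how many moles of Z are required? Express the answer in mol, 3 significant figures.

n(D) = 59.30 mol
n(Z) = (3/3) × 59.30 = 59.30 mol

59.3 mol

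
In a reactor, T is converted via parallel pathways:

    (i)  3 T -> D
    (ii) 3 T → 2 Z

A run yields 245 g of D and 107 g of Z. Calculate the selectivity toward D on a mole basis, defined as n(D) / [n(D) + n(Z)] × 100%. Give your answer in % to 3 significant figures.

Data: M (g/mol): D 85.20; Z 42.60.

n(D) = 245 / 85.20 = 2.876 mol
n(Z) = 107 / 42.60 = 2.512 mol
selectivity = 2.876/(2.876+2.512) × 100 = 53.38 %

53.4 %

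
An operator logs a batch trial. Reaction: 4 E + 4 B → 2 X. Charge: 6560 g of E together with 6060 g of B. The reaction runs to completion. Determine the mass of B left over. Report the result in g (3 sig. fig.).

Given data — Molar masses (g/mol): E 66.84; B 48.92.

1260 g

n(E) = 6560 / 66.84 = 98.14 mol
n(B) = 6060 / 48.92 = 123.9 mol
n/ν → E: 24.54, B: 30.98; E is limiting.
B consumed = (4/4) × 98.14 = 98.14 mol
B remaining = 123.9 − 98.14 = 25.76 mol
mass = 25.76 × 48.92 = 1260 g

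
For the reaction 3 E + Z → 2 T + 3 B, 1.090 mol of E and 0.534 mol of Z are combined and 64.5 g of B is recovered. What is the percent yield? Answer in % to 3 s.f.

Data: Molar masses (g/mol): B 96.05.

61.6 %

n(E) = 1.090 mol
n(Z) = 0.5340 mol
n/ν → E: 0.3633, Z: 0.5340; E is limiting.
theoretical n(B) = (3/3) × 1.090 = 1.090 mol → 104.7 g
% yield = 64.5 / 104.7 × 100 = 61.60 %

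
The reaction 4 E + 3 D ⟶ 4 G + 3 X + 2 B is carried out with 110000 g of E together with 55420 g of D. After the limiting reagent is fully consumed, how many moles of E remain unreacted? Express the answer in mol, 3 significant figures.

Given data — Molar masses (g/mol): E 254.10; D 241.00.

n(E) = 110000 / 254.10 = 432.9 mol
n(D) = 55420 / 241.00 = 230.0 mol
n/ν → E: 108.2, D: 76.67; D is limiting.
E consumed = (4/3) × 230.0 = 306.7 mol
E remaining = 432.9 − 306.7 = 126.2 mol

126 mol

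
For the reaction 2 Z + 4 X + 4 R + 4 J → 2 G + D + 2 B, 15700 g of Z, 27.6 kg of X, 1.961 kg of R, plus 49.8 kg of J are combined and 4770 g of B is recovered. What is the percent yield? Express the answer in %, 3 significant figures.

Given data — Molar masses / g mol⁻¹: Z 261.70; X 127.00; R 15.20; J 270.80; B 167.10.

n(Z) = 15700 / 261.70 = 59.99 mol
n(X) = 27.60×1000 / 127.00 = 217.3 mol
n(R) = 1.961×1000 / 15.20 = 129.0 mol
n(J) = 49.80×1000 / 270.80 = 183.9 mol
n/ν for Z = 59.99/2 = 30.00
n/ν for X = 217.3/4 = 54.33
n/ν for R = 129.0/4 = 32.25
n/ν for J = 183.9/4 = 45.98
Smallest n/ν is Z → limiting reagent.
theoretical n(B) = (2/2) × 59.99 = 59.99 mol → 10020 g
% yield = 4770 / 10020 × 100 = 47.60 %

47.6 %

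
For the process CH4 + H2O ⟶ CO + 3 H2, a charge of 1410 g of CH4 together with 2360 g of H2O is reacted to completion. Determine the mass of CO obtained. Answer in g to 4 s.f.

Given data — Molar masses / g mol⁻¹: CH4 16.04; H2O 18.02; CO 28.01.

n(CH4) = 1410 / 16.04 = 87.91 mol
n(H2O) = 2360 / 18.02 = 131.0 mol
n/ν for CH4 = 87.91/1 = 87.91
n/ν for H2O = 131.0/1 = 131.0
Smallest n/ν is CH4 → limiting reagent.
n(CO) = (1/1) × 87.91 = 87.91 mol
mass = 87.91 × 28.01 = 2462 g

2462 g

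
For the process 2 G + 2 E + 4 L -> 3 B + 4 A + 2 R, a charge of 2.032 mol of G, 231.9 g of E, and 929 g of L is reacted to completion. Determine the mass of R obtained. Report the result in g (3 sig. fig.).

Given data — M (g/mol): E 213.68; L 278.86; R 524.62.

569 g

n(G) = 2.032 mol
n(E) = 231.9 / 213.68 = 1.085 mol
n(L) = 929.0 / 278.86 = 3.331 mol
n/ν for G = 2.032/2 = 1.016
n/ν for E = 1.085/2 = 0.5425
n/ν for L = 3.331/4 = 0.8328
Smallest n/ν is E → limiting reagent.
n(R) = (2/2) × 1.085 = 1.085 mol
mass = 1.085 × 524.62 = 569.2 g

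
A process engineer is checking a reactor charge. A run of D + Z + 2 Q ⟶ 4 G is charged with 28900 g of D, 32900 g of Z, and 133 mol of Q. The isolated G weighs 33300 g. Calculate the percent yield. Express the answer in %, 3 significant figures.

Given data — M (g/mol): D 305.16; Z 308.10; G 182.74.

n(D) = 28900 / 305.16 = 94.70 mol
n(Z) = 32900 / 308.10 = 106.8 mol
n(Q) = 133.0 mol
n/ν for D = 94.70/1 = 94.70
n/ν for Z = 106.8/1 = 106.8
n/ν for Q = 133.0/2 = 66.50
Smallest n/ν is Q → limiting reagent.
theoretical n(G) = (4/2) × 133.0 = 266.0 mol → 48610 g
% yield = 33300 / 48610 × 100 = 68.50 %

68.5 %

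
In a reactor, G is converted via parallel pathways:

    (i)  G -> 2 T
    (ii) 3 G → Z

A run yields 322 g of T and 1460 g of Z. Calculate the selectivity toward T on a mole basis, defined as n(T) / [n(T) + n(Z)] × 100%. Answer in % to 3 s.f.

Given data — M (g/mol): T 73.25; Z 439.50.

57.0 %

n(T) = 322 / 73.25 = 4.396 mol
n(Z) = 1460 / 439.50 = 3.322 mol
selectivity = 4.396/(4.396+3.322) × 100 = 56.96 %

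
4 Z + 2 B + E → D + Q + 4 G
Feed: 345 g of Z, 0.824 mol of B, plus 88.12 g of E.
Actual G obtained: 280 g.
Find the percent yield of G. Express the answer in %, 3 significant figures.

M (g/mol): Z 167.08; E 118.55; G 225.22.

n(Z) = 345.0 / 167.08 = 2.065 mol
n(B) = 0.8240 mol
n(E) = 88.12 / 118.55 = 0.7433 mol
n/ν for Z = 2.065/4 = 0.5163
n/ν for B = 0.8240/2 = 0.4120
n/ν for E = 0.7433/1 = 0.7433
Smallest n/ν is B → limiting reagent.
theoretical n(G) = (4/2) × 0.8240 = 1.648 mol → 371.2 g
% yield = 280 / 371.2 × 100 = 75.43 %

75.4 %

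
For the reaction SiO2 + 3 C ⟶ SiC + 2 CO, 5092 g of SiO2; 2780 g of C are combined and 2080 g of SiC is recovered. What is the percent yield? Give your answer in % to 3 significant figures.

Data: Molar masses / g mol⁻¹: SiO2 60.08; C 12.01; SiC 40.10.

n(SiO2) = 5092 / 60.08 = 84.75 mol
n(C) = 2780 / 12.01 = 231.5 mol
n/ν for SiO2 = 84.75/1 = 84.75
n/ν for C = 231.5/3 = 77.17
Smallest n/ν is C → limiting reagent.
theoretical n(SiC) = (1/3) × 231.5 = 77.17 mol → 3095 g
% yield = 2080 / 3095 × 100 = 67.21 %

67.2 %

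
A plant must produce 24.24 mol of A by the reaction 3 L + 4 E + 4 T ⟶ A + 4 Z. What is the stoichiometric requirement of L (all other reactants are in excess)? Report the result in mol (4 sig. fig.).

72.72 mol

n(A) = 24.24 mol
n(L) = (3/1) × 24.24 = 72.72 mol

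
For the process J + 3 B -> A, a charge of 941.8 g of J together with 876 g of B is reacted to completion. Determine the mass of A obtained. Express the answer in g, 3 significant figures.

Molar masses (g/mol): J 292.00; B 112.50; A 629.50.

1630 g

n(J) = 941.8 / 292.00 = 3.225 mol
n(B) = 876.0 / 112.50 = 7.787 mol
n/ν for J = 3.225/1 = 3.225
n/ν for B = 7.787/3 = 2.596
Smallest n/ν is B → limiting reagent.
n(A) = (1/3) × 7.787 = 2.596 mol
mass = 2.596 × 629.50 = 1634 g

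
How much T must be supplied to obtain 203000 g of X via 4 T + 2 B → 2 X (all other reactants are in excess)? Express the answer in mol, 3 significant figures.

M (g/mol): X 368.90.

1100 mol

n(X) = 203000 / 368.90 = 550.3 mol
n(T) = (4/2) × 550.3 = 1101 mol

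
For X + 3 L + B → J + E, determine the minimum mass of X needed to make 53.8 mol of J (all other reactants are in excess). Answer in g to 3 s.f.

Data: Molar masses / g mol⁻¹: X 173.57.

n(J) = 53.80 mol
n(X) = (1/1) × 53.80 = 53.80 mol
mass = 53.80 × 173.57 = 9338 g

9340 g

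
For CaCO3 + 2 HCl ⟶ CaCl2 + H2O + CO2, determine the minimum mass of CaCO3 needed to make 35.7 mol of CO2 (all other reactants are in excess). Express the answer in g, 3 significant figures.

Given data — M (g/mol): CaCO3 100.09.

n(CO2) = 35.70 mol
n(CaCO3) = (1/1) × 35.70 = 35.70 mol
mass = 35.70 × 100.09 = 3573 g

3570 g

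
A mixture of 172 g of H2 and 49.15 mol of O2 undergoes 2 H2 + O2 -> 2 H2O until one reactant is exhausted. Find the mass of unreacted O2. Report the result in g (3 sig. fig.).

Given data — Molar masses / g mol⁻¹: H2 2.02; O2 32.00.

n(H2) = 172.0 / 2.02 = 85.15 mol
n(O2) = 49.15 mol
n/ν for H2 = 85.15/2 = 42.58
n/ν for O2 = 49.15/1 = 49.15
Smallest n/ν is H2 → limiting reagent.
O2 consumed = (1/2) × 85.15 = 42.58 mol
O2 remaining = 49.15 − 42.58 = 6.570 mol
mass = 6.570 × 32.00 = 210.2 g

210 g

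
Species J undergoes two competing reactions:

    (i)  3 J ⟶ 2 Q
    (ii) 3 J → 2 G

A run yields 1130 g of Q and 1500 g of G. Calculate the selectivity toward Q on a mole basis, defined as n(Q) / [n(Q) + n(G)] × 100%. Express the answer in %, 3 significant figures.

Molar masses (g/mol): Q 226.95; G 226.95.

n(Q) = 1130 / 226.95 = 4.979 mol
n(G) = 1500 / 226.95 = 6.609 mol
selectivity = 4.979/(4.979+6.609) × 100 = 42.97 %

43.0 %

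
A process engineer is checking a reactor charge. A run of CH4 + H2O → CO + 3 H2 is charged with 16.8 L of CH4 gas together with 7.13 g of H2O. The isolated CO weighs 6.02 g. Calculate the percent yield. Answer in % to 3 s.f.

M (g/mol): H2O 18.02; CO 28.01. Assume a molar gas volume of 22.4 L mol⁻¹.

54.3 %

n(CH4) = 16.80 / 22.4 = 0.7500 mol
n(H2O) = 7.130 / 18.02 = 0.3957 mol
n/ν → CH4: 0.7500, H2O: 0.3957; H2O is limiting.
theoretical n(CO) = (1/1) × 0.3957 = 0.3957 mol → 11.08 g
% yield = 6.02 / 11.08 × 100 = 54.33 %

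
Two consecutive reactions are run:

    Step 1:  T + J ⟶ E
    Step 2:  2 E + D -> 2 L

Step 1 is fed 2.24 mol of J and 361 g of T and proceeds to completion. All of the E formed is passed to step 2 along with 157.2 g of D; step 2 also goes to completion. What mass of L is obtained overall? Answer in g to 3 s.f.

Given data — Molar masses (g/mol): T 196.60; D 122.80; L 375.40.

Step 1:
n(J) = 2.240 mol
n(T) = 361.0 / 196.60 = 1.836 mol
n/ν for J = 2.240/1 = 2.240
n/ν for T = 1.836/1 = 1.836
Smallest n/ν is T → limiting reagent.
n(E) produced = (1/1) × 1.836 = 1.836 mol
Step 2:
n(E) available = 1.836 mol
n(D) = 157.2 / 122.80 = 1.280 mol
n/ν for E = 1.836/2 = 0.9180
n/ν for D = 1.280/1 = 1.280
Smallest n/ν is E → limiting reagent.
n(L) = (2/2) × 1.836 = 1.836 mol
mass = 1.836 × 375.40 = 689.2 g

689 g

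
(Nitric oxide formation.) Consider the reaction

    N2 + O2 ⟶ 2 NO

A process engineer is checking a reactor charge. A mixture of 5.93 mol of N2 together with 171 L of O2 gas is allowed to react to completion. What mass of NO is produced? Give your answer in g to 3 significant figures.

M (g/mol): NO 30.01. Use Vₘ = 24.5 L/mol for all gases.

356 g

n(N2) = 5.930 mol
n(O2) = 171.0 / 24.5 = 6.980 mol
n/ν → N2: 5.930, O2: 6.980; N2 is limiting.
n(NO) = (2/1) × 5.930 = 11.86 mol
mass = 11.86 × 30.01 = 355.9 g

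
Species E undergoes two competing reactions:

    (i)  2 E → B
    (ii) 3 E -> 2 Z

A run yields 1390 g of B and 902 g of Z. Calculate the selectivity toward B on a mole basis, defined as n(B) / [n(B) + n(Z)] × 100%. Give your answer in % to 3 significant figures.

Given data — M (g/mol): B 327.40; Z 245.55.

n(B) = 1390 / 327.40 = 4.246 mol
n(Z) = 902 / 245.55 = 3.673 mol
selectivity = 4.246/(4.246+3.673) × 100 = 53.62 %

53.6 %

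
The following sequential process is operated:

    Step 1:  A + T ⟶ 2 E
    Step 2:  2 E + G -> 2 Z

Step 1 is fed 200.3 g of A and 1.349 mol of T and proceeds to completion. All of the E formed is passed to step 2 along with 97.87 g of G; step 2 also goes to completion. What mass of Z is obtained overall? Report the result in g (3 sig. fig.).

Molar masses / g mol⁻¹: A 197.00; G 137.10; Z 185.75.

Step 1:
n(A) = 200.3 / 197.00 = 1.017 mol
n(T) = 1.349 mol
n/ν for A = 1.017/1 = 1.017
n/ν for T = 1.349/1 = 1.349
Smallest n/ν is A → limiting reagent.
n(E) produced = (2/1) × 1.017 = 2.034 mol
Step 2:
n(E) available = 2.034 mol
n(G) = 97.87 / 137.10 = 0.7139 mol
n/ν for E = 2.034/2 = 1.017
n/ν for G = 0.7139/1 = 0.7139
Smallest n/ν is G → limiting reagent.
n(Z) = (2/1) × 0.7139 = 1.428 mol
mass = 1.428 × 185.75 = 265.3 g

265 g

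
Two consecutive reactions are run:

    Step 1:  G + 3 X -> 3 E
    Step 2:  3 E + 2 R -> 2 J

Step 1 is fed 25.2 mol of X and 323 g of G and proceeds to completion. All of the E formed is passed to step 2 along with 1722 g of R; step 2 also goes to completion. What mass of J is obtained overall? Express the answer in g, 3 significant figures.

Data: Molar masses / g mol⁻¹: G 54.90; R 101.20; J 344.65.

4060 g

Step 1:
n(X) = 25.20 mol
n(G) = 323.0 / 54.90 = 5.883 mol
n/ν for X = 25.20/3 = 8.400
n/ν for G = 5.883/1 = 5.883
Smallest n/ν is G → limiting reagent.
n(E) produced = (3/1) × 5.883 = 17.65 mol
Step 2:
n(E) available = 17.65 mol
n(R) = 1722 / 101.20 = 17.02 mol
n/ν for E = 17.65/3 = 5.883
n/ν for R = 17.02/2 = 8.510
Smallest n/ν is E → limiting reagent.
n(J) = (2/3) × 17.65 = 11.77 mol
mass = 11.77 × 344.65 = 4057 g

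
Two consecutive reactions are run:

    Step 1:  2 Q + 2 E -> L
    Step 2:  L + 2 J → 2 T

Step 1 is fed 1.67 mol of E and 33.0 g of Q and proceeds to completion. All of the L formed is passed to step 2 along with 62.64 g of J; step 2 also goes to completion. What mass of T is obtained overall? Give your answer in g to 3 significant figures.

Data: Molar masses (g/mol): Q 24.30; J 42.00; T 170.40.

231 g

Step 1:
n(E) = 1.670 mol
n(Q) = 33.00 / 24.30 = 1.358 mol
n/ν for E = 1.670/2 = 0.8350
n/ν for Q = 1.358/2 = 0.6790
Smallest n/ν is Q → limiting reagent.
n(L) produced = (1/2) × 1.358 = 0.6790 mol
Step 2:
n(L) available = 0.6790 mol
n(J) = 62.64 / 42.00 = 1.491 mol
n/ν for L = 0.6790/1 = 0.6790
n/ν for J = 1.491/2 = 0.7455
Smallest n/ν is L → limiting reagent.
n(T) = (2/1) × 0.6790 = 1.358 mol
mass = 1.358 × 170.40 = 231.4 g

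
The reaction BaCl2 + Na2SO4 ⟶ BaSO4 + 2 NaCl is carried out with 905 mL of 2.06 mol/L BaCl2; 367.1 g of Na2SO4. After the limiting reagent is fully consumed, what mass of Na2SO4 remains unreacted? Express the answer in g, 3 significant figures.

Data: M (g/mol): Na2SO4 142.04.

n(BaCl2) = 2.06 × 905.0/1000 = 1.864 mol
n(Na2SO4) = 367.1 / 142.04 = 2.584 mol
n/ν for BaCl2 = 1.864/1 = 1.864
n/ν for Na2SO4 = 2.584/1 = 2.584
Smallest n/ν is BaCl2 → limiting reagent.
Na2SO4 consumed = (1/1) × 1.864 = 1.864 mol
Na2SO4 remaining = 2.584 − 1.864 = 0.7200 mol
mass = 0.7200 × 142.04 = 102.3 g

102 g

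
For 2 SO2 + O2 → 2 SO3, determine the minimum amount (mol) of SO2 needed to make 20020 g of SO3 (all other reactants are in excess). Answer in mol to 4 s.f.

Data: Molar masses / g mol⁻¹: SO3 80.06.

250.1 mol

n(SO3) = 20020 / 80.06 = 250.1 mol
n(SO2) = (2/2) × 250.1 = 250.1 mol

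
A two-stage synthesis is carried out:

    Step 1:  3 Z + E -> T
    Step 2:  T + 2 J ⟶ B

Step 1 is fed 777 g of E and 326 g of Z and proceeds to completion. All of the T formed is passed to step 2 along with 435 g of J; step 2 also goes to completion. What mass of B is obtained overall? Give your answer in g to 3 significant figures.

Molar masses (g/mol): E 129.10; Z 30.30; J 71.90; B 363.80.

1100 g

Step 1:
n(E) = 777.0 / 129.10 = 6.019 mol
n(Z) = 326.0 / 30.30 = 10.76 mol
n/ν for E = 6.019/1 = 6.019
n/ν for Z = 10.76/3 = 3.587
Smallest n/ν is Z → limiting reagent.
n(T) produced = (1/3) × 10.76 = 3.587 mol
Step 2:
n(T) available = 3.587 mol
n(J) = 435.0 / 71.90 = 6.050 mol
n/ν for T = 3.587/1 = 3.587
n/ν for J = 6.050/2 = 3.025
Smallest n/ν is J → limiting reagent.
n(B) = (1/2) × 6.050 = 3.025 mol
mass = 3.025 × 363.80 = 1100 g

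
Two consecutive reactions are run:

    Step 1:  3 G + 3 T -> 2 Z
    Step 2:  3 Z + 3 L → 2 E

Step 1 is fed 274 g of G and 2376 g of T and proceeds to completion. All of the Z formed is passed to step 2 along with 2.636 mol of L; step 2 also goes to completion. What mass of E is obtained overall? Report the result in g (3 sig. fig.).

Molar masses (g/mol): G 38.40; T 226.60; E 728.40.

1280 g

Step 1:
n(G) = 274.0 / 38.40 = 7.135 mol
n(T) = 2376 / 226.60 = 10.49 mol
n/ν for G = 7.135/3 = 2.378
n/ν for T = 10.49/3 = 3.497
Smallest n/ν is G → limiting reagent.
n(Z) produced = (2/3) × 7.135 = 4.757 mol
Step 2:
n(Z) available = 4.757 mol
n(L) = 2.636 mol
n/ν for Z = 4.757/3 = 1.586
n/ν for L = 2.636/3 = 0.8787
Smallest n/ν is L → limiting reagent.
n(E) = (2/3) × 2.636 = 1.757 mol
mass = 1.757 × 728.40 = 1280 g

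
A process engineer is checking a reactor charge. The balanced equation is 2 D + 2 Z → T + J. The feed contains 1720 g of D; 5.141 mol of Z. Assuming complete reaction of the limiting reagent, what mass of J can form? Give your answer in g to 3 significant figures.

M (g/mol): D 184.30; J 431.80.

n(D) = 1720 / 184.30 = 9.333 mol
n(Z) = 5.141 mol
n/ν for D = 9.333/2 = 4.667
n/ν for Z = 5.141/2 = 2.571
Smallest n/ν is Z → limiting reagent.
n(J) = (1/2) × 5.141 = 2.571 mol
mass = 2.571 × 431.80 = 1110 g

1110 g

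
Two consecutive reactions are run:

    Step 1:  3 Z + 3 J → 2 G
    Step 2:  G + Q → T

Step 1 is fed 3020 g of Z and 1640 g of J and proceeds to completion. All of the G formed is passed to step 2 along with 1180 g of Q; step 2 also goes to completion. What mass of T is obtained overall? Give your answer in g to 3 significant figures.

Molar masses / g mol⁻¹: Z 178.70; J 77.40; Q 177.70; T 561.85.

3730 g

Step 1:
n(Z) = 3020 / 178.70 = 16.90 mol
n(J) = 1640 / 77.40 = 21.19 mol
n/ν for Z = 16.90/3 = 5.633
n/ν for J = 21.19/3 = 7.063
Smallest n/ν is Z → limiting reagent.
n(G) produced = (2/3) × 16.90 = 11.27 mol
Step 2:
n(G) available = 11.27 mol
n(Q) = 1180 / 177.70 = 6.640 mol
n/ν for G = 11.27/1 = 11.27
n/ν for Q = 6.640/1 = 6.640
Smallest n/ν is Q → limiting reagent.
n(T) = (1/1) × 6.640 = 6.640 mol
mass = 6.640 × 561.85 = 3731 g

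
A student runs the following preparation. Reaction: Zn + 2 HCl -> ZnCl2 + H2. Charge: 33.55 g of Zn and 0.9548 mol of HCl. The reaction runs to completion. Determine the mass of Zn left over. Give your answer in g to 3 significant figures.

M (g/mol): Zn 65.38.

2.34 g

n(Zn) = 33.55 / 65.38 = 0.5132 mol
n(HCl) = 0.9548 mol
n/ν for Zn = 0.5132/1 = 0.5132
n/ν for HCl = 0.9548/2 = 0.4774
Smallest n/ν is HCl → limiting reagent.
Zn consumed = (1/2) × 0.9548 = 0.4774 mol
Zn remaining = 0.5132 − 0.4774 = 0.03580 mol
mass = 0.03580 × 65.38 = 2.341 g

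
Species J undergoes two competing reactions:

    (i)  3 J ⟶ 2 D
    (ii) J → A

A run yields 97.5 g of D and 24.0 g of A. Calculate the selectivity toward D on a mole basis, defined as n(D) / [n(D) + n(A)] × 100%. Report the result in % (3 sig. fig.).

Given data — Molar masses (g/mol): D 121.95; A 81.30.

73.0 %

n(D) = 97.5 / 121.95 = 0.7995 mol
n(A) = 24.0 / 81.30 = 0.2952 mol
selectivity = 0.7995/(0.7995+0.2952) × 100 = 73.03 %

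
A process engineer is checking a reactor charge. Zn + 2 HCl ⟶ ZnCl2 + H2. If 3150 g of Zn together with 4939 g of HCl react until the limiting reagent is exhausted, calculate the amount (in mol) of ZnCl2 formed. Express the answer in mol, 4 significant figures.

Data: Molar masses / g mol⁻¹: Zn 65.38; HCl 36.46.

n(Zn) = 3150 / 65.38 = 48.18 mol
n(HCl) = 4939 / 36.46 = 135.5 mol
n/ν → Zn: 48.18, HCl: 67.75; Zn is limiting.
n(ZnCl2) = (1/1) × 48.18 = 48.18 mol

48.18 mol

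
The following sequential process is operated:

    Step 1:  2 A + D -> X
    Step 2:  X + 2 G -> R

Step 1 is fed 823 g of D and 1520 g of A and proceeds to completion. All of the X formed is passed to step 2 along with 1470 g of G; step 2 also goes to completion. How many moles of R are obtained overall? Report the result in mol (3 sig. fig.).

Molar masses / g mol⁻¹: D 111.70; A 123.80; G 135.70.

5.42 mol

Step 1:
n(D) = 823.0 / 111.70 = 7.368 mol
n(A) = 1520 / 123.80 = 12.28 mol
n/ν for D = 7.368/1 = 7.368
n/ν for A = 12.28/2 = 6.140
Smallest n/ν is A → limiting reagent.
n(X) produced = (1/2) × 12.28 = 6.140 mol
Step 2:
n(X) available = 6.140 mol
n(G) = 1470 / 135.70 = 10.83 mol
n/ν for X = 6.140/1 = 6.140
n/ν for G = 10.83/2 = 5.415
Smallest n/ν is G → limiting reagent.
n(R) = (1/2) × 10.83 = 5.415 mol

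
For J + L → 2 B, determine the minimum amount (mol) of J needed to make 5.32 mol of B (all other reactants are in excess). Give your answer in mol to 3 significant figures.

n(B) = 5.320 mol
n(J) = (1/2) × 5.320 = 2.660 mol

2.66 mol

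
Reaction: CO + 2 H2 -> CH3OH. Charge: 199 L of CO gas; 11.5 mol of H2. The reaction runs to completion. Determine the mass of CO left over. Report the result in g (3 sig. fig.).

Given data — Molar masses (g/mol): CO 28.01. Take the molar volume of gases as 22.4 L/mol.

87.8 g

n(CO) = 199.0 / 22.4 = 8.884 mol
n(H2) = 11.50 mol
n/ν → CO: 8.884, H2: 5.750; H2 is limiting.
CO consumed = (1/2) × 11.50 = 5.750 mol
CO remaining = 8.884 − 5.750 = 3.134 mol
mass = 3.134 × 28.01 = 87.78 g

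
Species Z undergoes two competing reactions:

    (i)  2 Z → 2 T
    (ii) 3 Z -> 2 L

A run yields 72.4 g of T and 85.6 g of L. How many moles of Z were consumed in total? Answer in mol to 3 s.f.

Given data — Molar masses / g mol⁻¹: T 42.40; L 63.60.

3.73 mol

n(T) = 72.4 / 42.40 = 1.708 mol
n(L) = 85.6 / 63.60 = 1.346 mol
n(Z) via (i) = (2/2)×1.708 = 1.708 mol
n(Z) via (ii) = (3/2)×1.346 = 2.019 mol
total n(Z) = 1.708 + 2.019 = 3.727 mol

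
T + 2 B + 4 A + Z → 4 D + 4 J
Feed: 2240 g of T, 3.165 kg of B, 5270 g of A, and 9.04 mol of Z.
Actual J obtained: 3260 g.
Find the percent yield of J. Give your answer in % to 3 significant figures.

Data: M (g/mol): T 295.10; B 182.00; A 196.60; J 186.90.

n(T) = 2240 / 295.10 = 7.591 mol
n(B) = 3.165×1000 / 182.00 = 17.39 mol
n(A) = 5270 / 196.60 = 26.81 mol
n(Z) = 9.040 mol
n/ν for T = 7.591/1 = 7.591
n/ν for B = 17.39/2 = 8.695
n/ν for A = 26.81/4 = 6.703
n/ν for Z = 9.040/1 = 9.040
Smallest n/ν is A → limiting reagent.
theoretical n(J) = (4/4) × 26.81 = 26.81 mol → 5011 g
% yield = 3260 / 5011 × 100 = 65.06 %

65.1 %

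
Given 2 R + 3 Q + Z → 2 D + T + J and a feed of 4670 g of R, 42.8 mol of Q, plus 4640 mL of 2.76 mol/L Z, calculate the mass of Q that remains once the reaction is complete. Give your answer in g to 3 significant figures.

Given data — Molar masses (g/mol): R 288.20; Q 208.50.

n(R) = 4670 / 288.20 = 16.20 mol
n(Q) = 42.80 mol
n(Z) = 2.76 × 4640/1000 = 12.81 mol
n/ν → R: 8.100, Q: 14.27, Z: 12.81; R is limiting.
Q consumed = (3/2) × 16.20 = 24.30 mol
Q remaining = 42.80 − 24.30 = 18.50 mol
mass = 18.50 × 208.50 = 3857 g

3860 g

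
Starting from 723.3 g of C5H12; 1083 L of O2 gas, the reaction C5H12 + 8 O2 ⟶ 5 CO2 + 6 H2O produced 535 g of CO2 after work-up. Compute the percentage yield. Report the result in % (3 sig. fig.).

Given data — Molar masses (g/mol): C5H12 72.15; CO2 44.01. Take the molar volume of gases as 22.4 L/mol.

40.2 %

n(C5H12) = 723.3 / 72.15 = 10.02 mol
n(O2) = 1083 / 22.4 = 48.35 mol
n/ν → C5H12: 10.02, O2: 6.044; O2 is limiting.
theoretical n(CO2) = (5/8) × 48.35 = 30.22 mol → 1330 g
% yield = 535 / 1330 × 100 = 40.23 %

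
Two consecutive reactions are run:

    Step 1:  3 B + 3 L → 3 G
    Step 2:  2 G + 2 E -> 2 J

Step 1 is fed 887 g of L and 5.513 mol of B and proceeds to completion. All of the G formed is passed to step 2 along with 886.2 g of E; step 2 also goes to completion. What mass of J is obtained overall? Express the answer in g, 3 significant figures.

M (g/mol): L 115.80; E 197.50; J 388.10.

Step 1:
n(L) = 887.0 / 115.80 = 7.660 mol
n(B) = 5.513 mol
n/ν for L = 7.660/3 = 2.553
n/ν for B = 5.513/3 = 1.838
Smallest n/ν is B → limiting reagent.
n(G) produced = (3/3) × 5.513 = 5.513 mol
Step 2:
n(G) available = 5.513 mol
n(E) = 886.2 / 197.50 = 4.487 mol
n/ν for G = 5.513/2 = 2.757
n/ν for E = 4.487/2 = 2.244
Smallest n/ν is E → limiting reagent.
n(J) = (2/2) × 4.487 = 4.487 mol
mass = 4.487 × 388.10 = 1741 g

1740 g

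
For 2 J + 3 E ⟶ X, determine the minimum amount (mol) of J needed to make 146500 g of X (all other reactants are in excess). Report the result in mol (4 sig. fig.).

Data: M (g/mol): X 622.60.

n(X) = 146500 / 622.60 = 235.3 mol
n(J) = (2/1) × 235.3 = 470.6 mol

470.6 mol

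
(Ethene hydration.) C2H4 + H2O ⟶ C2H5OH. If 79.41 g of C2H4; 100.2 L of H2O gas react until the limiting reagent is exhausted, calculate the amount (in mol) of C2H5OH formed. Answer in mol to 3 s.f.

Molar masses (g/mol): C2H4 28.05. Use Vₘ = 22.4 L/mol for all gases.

2.83 mol

n(C2H4) = 79.41 / 28.05 = 2.831 mol
n(H2O) = 100.2 / 22.4 = 4.473 mol
n/ν → C2H4: 2.831, H2O: 4.473; C2H4 is limiting.
n(C2H5OH) = (1/1) × 2.831 = 2.831 mol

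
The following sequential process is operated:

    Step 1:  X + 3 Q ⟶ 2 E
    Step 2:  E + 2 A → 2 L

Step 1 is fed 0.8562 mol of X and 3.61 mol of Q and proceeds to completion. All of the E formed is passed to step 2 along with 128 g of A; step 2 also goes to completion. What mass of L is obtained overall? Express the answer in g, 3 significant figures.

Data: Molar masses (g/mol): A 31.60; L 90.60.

310 g

Step 1:
n(X) = 0.8562 mol
n(Q) = 3.610 mol
n/ν → X: 0.8562, Q: 1.203; X is limiting.
n(E) produced = (2/1) × 0.8562 = 1.712 mol
Step 2:
n(E) available = 1.712 mol
n(A) = 128.0 / 31.60 = 4.051 mol
n/ν → E: 1.712, A: 2.026; E is limiting.
n(L) = (2/1) × 1.712 = 3.424 mol
mass = 3.424 × 90.60 = 310.2 g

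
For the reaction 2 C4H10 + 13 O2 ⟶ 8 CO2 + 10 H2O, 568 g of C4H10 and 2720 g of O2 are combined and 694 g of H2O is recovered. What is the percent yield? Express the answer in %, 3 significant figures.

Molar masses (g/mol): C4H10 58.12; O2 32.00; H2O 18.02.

78.8 %

n(C4H10) = 568.0 / 58.12 = 9.773 mol
n(O2) = 2720 / 32.00 = 85.00 mol
n/ν → C4H10: 4.887, O2: 6.538; C4H10 is limiting.
theoretical n(H2O) = (10/2) × 9.773 = 48.87 mol → 880.6 g
% yield = 694 / 880.6 × 100 = 78.81 %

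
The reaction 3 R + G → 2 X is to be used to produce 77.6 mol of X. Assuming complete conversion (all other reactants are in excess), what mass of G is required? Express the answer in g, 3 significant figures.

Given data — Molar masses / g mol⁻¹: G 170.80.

n(X) = 77.60 mol
n(G) = (1/2) × 77.60 = 38.80 mol
mass = 38.80 × 170.80 = 6627 g

6630 g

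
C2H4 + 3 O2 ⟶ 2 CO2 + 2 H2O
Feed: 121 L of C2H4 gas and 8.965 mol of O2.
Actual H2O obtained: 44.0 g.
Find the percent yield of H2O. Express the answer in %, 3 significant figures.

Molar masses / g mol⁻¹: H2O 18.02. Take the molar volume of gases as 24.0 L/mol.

40.9 %

n(C2H4) = 121.0 / 24.0 = 5.042 mol
n(O2) = 8.965 mol
n/ν for C2H4 = 5.042/1 = 5.042
n/ν for O2 = 8.965/3 = 2.988
Smallest n/ν is O2 → limiting reagent.
theoretical n(H2O) = (2/3) × 8.965 = 5.977 mol → 107.7 g
% yield = 44.0 / 107.7 × 100 = 40.85 %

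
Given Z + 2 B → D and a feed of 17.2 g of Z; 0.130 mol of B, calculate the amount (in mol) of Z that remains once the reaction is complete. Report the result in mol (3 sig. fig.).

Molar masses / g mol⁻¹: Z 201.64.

0.0203 mol

n(Z) = 17.20 / 201.64 = 0.08530 mol
n(B) = 0.1300 mol
n/ν for Z = 0.08530/1 = 0.08530
n/ν for B = 0.1300/2 = 0.06500
Smallest n/ν is B → limiting reagent.
Z consumed = (1/2) × 0.1300 = 0.06500 mol
Z remaining = 0.08530 − 0.06500 = 0.02030 mol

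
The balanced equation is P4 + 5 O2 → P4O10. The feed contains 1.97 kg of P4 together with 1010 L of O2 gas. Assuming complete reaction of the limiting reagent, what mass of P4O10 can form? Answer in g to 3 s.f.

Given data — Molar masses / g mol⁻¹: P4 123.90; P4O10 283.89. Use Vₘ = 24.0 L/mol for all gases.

2390 g

n(P4) = 1.970×1000 / 123.90 = 15.90 mol
n(O2) = 1010 / 24.0 = 42.08 mol
n/ν → P4: 15.90, O2: 8.416; O2 is limiting.
n(P4O10) = (1/5) × 42.08 = 8.416 mol
mass = 8.416 × 283.89 = 2389 g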